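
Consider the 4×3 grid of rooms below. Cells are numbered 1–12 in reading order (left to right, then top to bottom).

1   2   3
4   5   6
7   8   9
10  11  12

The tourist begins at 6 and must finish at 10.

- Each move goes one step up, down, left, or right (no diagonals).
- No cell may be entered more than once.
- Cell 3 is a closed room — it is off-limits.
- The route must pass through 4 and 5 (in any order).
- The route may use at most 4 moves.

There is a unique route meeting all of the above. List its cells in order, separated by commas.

6, 5, 4, 7, 10

The budget equals the shortest possible length, so every move has to be on a shortest route through the required cells.
Route from 6: left 2 to 4, down 2 to 10 — 4 moves in all.
Check: all required cells visited; 4 ≤ 4 moves.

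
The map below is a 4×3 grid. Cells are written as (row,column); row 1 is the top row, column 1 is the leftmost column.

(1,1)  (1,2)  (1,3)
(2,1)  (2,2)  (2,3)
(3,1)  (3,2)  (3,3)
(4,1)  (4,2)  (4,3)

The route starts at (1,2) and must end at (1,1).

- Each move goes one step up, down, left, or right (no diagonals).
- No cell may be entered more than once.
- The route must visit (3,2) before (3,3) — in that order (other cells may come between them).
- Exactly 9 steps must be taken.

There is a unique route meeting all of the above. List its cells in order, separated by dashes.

(1,2) - (2,2) - (3,2) - (3,3) - (4,3) - (4,2) - (4,1) - (3,1) - (2,1) - (1,1)

The waypoints must appear in the order (3,2), (3,3), with no cell reused.
Route from (1,2): 2× down (reaching (3,2)), right to (3,3), down to (4,3), 2× left (reaching (4,1)), 3× up (reaching (1,1)) — 9 moves in all.
Check: order respected ((3,2) at step 2, (3,3) at step 3); 9 moves as required.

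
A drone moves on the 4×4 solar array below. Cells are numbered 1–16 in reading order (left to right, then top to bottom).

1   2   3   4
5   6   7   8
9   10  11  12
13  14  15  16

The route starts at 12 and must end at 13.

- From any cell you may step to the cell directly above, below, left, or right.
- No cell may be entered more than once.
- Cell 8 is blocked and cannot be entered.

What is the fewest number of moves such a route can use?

4

The Manhattan distance from 12 to 13 is |3−4| + |4−1| = 4, so at least 4 moves are needed.
A route of 4 moves achieves this: 12 → 16 → 15 → 14 → 13.
Since 4 matches the lower bound, it is optimal.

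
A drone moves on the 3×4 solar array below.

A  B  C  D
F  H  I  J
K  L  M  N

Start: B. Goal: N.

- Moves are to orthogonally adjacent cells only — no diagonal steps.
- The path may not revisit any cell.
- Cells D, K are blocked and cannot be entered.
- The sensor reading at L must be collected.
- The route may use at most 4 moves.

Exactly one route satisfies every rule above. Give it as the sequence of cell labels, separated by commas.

The budget equals the shortest possible length, so every move has to be on a shortest route through the required cells.
Route from B: down 2 to L, right 2 to N — 4 moves in all.
Check: all required cells visited; 4 ≤ 4 moves.

B, H, L, M, N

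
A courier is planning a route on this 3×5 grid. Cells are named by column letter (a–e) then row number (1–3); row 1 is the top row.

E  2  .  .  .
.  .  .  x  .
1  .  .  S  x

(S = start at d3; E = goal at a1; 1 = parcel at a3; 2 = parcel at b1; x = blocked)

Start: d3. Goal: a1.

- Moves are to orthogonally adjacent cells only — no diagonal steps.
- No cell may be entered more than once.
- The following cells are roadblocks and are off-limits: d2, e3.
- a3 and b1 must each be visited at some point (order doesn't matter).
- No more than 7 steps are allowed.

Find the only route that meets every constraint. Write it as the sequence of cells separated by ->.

Any route must reach a3 and b1 and still end at a1 within 7 moves, so the order of the required stops is forced.
Route from d3: left 3 to a3, up 1 to a2, right 1 to b2, up 1 to b1, left 1 to a1 — 7 moves in all.
Check: all required cells visited; 7 ≤ 7 moves.

d3 -> c3 -> b3 -> a3 -> a2 -> b2 -> b1 -> a1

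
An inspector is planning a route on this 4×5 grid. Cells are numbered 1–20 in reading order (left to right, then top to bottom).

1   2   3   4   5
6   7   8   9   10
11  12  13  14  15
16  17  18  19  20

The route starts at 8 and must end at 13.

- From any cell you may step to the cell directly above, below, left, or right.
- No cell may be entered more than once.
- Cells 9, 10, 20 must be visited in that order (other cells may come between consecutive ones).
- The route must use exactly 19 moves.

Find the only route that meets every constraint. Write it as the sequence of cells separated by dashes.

8 - 9 - 10 - 5 - 4 - 3 - 2 - 1 - 6 - 7 - 12 - 11 - 16 - 17 - 18 - 19 - 20 - 15 - 14 - 13

The waypoints must appear in the order 9, 10, 20, with no cell reused.
Route from 8: 2× right (reaching 10), up to 5, 4× left (reaching 1), down to 6, right to 7, down to 12, left to 11, down to 16, 4× right (reaching 20), up to 15, 2× left (reaching 13) — 19 moves in all.
Check: order respected (9 at step 1, 10 at step 2, 20 at step 16); 19 moves as required.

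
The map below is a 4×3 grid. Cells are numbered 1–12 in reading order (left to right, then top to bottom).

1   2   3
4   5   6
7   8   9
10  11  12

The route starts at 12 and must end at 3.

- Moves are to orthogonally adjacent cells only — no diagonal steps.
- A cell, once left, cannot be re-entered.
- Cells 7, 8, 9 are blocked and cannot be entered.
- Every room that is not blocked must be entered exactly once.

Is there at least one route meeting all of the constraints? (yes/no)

no

Cell 10 has only one open neighbour but is neither the start nor the goal, so a Hamiltonian route would have to both enter and leave it through the same neighbour — impossible without revisiting.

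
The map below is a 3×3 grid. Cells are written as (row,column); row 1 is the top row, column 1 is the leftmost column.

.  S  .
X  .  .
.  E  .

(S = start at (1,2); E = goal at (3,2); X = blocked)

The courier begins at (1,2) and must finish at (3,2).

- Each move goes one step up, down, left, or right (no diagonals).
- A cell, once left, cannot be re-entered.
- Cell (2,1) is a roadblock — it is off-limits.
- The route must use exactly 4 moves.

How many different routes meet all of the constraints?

3

Need simple routes of exactly 4 moves from (1,2) to (3,2) (Manhattan distance 2, so 1 moves are spent on a detour and 1 undoing it).
Enumerating: (1,2) (2,2) (2,3) (3,3) (3,2) | (1,2) (1,3) (2,3) (3,3) (3,2) | (1,2) (1,3) (2,3) (2,2) (3,2).
That gives 3 routes.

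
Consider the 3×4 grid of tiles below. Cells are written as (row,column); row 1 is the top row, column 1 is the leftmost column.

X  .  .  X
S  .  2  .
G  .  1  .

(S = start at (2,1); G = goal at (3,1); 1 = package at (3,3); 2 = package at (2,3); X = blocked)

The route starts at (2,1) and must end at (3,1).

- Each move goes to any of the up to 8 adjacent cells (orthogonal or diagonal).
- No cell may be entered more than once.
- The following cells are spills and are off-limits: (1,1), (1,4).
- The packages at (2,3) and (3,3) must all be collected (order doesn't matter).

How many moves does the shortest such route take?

5

Any route passes through (2,3) and (3,3) in some order between (2,1) and (3,1). Summing Chebyshev distances along each leg and taking the cheapest ordering ((2,1) → (3,3) → (2,3) → (3,1)) gives a lower bound of 2 + 1 + 2 = 5 moves.
A route of 5 moves achieves this: (2,1) → (1,2) → (2,3) → (3,3) → (2,2) → (3,1).
Since 5 matches the lower bound, it is optimal.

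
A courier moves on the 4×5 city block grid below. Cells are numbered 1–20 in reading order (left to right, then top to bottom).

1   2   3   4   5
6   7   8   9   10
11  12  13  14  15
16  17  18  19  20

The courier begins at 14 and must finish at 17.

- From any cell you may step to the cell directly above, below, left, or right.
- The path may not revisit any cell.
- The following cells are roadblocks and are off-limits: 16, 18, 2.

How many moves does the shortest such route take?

The Manhattan distance from 14 to 17 is |3−4| + |4−2| = 3, so at least 3 moves are needed.
A route of 3 moves achieves this: 14 → 13 → 12 → 17.
Since 3 matches the lower bound, it is optimal.

3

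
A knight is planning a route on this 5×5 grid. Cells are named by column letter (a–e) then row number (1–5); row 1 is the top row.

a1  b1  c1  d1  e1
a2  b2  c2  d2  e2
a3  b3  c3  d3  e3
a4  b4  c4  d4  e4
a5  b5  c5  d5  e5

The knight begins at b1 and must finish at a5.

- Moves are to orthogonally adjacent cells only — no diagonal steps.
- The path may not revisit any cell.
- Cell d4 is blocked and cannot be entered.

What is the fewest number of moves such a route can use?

The Manhattan distance from b1 to a5 is |1−5| + |2−1| = 5, so at least 5 moves are needed.
A route of 5 moves achieves this: b1 → b2 → b3 → b4 → b5 → a5.
Since 5 matches the lower bound, it is optimal.

5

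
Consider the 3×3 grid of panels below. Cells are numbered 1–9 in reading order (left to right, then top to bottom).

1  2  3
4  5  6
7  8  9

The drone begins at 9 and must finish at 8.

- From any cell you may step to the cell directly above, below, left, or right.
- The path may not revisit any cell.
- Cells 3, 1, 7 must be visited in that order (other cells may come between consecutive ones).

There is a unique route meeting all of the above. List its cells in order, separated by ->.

9 -> 6 -> 3 -> 2 -> 1 -> 4 -> 7 -> 8

The waypoints must appear in the order 3, 1, 7, with no cell reused.
Route from 9: 2× up (reaching 3), 2× left (reaching 1), 2× down (reaching 7), right to 8 — 7 moves in all.
Check: order respected (3 at step 2, 1 at step 4, 7 at step 6).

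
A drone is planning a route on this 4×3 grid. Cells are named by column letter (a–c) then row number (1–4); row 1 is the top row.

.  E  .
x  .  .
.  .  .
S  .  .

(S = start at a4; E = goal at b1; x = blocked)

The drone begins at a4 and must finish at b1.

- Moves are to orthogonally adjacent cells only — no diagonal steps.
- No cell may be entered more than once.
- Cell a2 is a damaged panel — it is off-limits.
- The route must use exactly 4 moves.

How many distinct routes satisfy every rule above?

Need simple routes of exactly 4 moves from a4 to b1 (Manhattan distance 4, so 0 moves are spent on a detour and 0 undoing it).
Enumerating: a4 a3 b3 b2 b1 | a4 b4 b3 b2 b1.
That gives 2 routes.

2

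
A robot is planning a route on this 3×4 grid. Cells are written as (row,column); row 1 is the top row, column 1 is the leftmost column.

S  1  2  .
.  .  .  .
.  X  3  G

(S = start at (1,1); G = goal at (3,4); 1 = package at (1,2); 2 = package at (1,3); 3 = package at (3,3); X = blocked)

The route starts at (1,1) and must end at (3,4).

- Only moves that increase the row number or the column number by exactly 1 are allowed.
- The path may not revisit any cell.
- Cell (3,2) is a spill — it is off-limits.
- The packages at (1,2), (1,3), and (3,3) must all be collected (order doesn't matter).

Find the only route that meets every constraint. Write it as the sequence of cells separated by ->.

Moves only go right or down, so the column and row indices never decrease.
Route from (1,1): 2× right (reaching (1,3)), 2× down (reaching (3,3)), right to (3,4) — 5 moves in all.
Check: all required cells visited.

(1,1) -> (1,2) -> (1,3) -> (2,3) -> (3,3) -> (3,4)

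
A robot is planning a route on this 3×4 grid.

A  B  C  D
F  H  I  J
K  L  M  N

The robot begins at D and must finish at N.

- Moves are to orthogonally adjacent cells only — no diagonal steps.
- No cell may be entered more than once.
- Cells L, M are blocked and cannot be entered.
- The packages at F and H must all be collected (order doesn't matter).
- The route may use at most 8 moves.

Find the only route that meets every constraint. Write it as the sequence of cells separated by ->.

The 8-move cap with required stops at F, H leaves no slack for detours.
Route from D: left 3 to A, down 1 to F, right 3 to J, down 1 to N — 8 moves in all.
Check: all required cells visited; 8 ≤ 8 moves.

D -> C -> B -> A -> F -> H -> I -> J -> N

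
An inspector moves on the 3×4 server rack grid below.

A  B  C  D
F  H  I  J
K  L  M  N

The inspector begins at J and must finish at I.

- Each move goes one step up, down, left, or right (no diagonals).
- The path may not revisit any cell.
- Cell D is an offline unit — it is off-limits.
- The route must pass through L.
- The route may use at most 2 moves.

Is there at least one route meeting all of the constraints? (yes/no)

Even ignoring the no-revisit rule, getting from J to I via L needs at least 3 + 2 = 5 moves (Manhattan distance per leg), which exceeds the 2-move limit.

no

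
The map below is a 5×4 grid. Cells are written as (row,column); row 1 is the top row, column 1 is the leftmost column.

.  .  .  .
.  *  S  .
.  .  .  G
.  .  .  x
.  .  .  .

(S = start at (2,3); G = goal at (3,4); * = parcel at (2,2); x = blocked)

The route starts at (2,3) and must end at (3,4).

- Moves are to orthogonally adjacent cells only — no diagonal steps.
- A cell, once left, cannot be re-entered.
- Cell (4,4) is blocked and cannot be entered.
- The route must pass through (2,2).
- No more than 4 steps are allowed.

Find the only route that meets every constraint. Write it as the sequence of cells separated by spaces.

The 4-move cap with required stops at (2,2) leaves no slack for detours.
Route from (2,3): left 1 to (2,2), down 1 to (3,2), right 2 to (3,4) — 4 moves in all.
Check: all required cells visited; 4 ≤ 4 moves.

(2,3) (2,2) (3,2) (3,3) (3,4)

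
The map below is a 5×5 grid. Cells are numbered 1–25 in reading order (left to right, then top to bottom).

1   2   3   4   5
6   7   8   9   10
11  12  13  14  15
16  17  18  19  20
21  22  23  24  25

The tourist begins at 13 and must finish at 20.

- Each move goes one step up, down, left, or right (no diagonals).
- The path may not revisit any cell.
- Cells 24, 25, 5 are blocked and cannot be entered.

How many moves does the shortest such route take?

The Manhattan distance from 13 to 20 is |3−4| + |3−5| = 3, so at least 3 moves are needed.
A route of 3 moves achieves this: 13 → 18 → 19 → 20.
Since 3 matches the lower bound, it is optimal.

3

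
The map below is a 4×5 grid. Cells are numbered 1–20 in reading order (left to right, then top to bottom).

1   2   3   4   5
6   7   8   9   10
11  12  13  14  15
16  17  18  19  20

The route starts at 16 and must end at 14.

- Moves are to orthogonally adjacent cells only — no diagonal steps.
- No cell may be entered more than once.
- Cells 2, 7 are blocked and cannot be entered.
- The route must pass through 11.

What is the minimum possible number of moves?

4

Any route passes through 11 somewhere between 16 and 14. Summing Manhattan distances along the two legs (16 → 11 → 14) gives a lower bound of 1 + 3 = 4 moves.
A route of 4 moves achieves this: 16 → 11 → 12 → 13 → 14.
Since 4 matches the lower bound, it is optimal.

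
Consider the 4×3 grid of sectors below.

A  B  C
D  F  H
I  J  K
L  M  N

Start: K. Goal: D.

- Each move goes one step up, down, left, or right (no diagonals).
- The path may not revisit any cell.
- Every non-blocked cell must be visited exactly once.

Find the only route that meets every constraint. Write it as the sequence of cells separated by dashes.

Need to visit all 12 open cells exactly once, starting at K and ending at D.
Route from K: down to N, 2× left (reaching L), up to I, right to J, up to F, right to H, up to C, 2× left (reaching A), down to D — 11 moves in all.
Check: all 12 open cells covered.

K - N - M - L - I - J - F - H - C - B - A - D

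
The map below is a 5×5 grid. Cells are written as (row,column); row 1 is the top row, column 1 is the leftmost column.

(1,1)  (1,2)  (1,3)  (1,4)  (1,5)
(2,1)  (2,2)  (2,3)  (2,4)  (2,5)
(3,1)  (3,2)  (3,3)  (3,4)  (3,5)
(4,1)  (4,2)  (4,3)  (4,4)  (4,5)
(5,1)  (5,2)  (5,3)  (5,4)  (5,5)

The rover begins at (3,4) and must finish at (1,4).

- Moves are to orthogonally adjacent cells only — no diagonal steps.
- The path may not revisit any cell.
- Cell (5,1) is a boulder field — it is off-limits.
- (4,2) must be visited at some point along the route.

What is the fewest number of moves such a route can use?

Any route passes through (4,2) somewhere between (3,4) and (1,4). Summing Manhattan distances along the two legs ((3,4) → (4,2) → (1,4)) gives a lower bound of 3 + 5 = 8 moves.
A route of 8 moves achieves this: (3,4) → (4,4) → (4,3) → (4,2) → (3,2) → (2,2) → (1,2) → (1,3) → (1,4).
Since 8 matches the lower bound, it is optimal.

8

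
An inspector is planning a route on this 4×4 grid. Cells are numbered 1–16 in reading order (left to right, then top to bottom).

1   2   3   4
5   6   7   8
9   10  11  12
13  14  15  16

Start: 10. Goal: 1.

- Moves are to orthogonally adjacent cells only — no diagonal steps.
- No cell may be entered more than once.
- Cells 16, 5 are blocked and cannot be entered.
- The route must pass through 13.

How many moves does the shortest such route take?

9

Any route passes through 13 somewhere between 10 and 1. Summing Manhattan distances along the two legs (10 → 13 → 1) gives a lower bound of 2 + 3 = 5 moves.
That bound ignores the blocked cells. Measuring each leg by the fewest moves that actually steer around them (10→13: 2; 13→1: 5) raises the lower bound to 7.
The shortest route satisfying every rule uses 9 moves: 10 → 9 → 13 → 14 → 15 → 11 → 7 → 3 → 2 → 1.
The no-revisit rule (legs can't share cells) pushes the minimum above the 7-move bound; an exhaustive check rules out every length from 7 to 8, leaving 9 as the minimum.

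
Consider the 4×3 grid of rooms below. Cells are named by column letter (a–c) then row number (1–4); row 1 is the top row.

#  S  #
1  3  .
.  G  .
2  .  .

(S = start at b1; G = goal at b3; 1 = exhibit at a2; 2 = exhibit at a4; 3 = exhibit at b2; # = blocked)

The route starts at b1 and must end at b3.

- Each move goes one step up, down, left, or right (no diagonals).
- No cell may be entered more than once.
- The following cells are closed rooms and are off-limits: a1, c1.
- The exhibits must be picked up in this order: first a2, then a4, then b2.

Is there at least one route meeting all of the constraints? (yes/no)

Ignoring the required order, 2 revisit-free routes from b1 to b3 pass through all of a2, a4, and b2; the waypoint orders that occur are b2 → a2 → a4 (2) — never a2 → a4 → b2.

no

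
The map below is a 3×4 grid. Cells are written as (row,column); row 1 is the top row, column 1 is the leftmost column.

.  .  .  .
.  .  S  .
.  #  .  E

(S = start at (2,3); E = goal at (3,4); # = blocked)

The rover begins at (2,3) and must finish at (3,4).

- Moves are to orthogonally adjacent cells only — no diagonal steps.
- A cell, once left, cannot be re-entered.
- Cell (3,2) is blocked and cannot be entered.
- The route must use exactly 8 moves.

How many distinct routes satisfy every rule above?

1

Need simple routes of exactly 8 moves from (2,3) to (3,4) (Manhattan distance 2, so 3 moves are spent on a detour and 3 undoing it).
Enumerating: (2,3) (2,2) (2,1) (1,1) (1,2) (1,3) (1,4) (2,4) (3,4).
That gives 1 route.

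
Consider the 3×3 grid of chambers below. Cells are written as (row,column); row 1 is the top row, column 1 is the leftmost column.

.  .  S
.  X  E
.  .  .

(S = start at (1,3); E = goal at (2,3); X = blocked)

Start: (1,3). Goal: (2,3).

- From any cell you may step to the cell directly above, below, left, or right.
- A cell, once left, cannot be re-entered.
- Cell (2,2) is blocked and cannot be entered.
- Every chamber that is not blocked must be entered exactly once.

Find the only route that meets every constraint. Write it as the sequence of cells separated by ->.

Need to visit all 8 open cells exactly once, starting at (1,3) and ending at (2,3).
Cell (3,3) has only two open neighbours ((2,3) and (3,2)), so the path must pass straight through it: one of those is the cell it's entered from and the other is where it exits.
Route from (1,3): left 2 to (1,1), down 2 to (3,1), right 2 to (3,3), up 1 to (2,3) — 7 moves in all.
Check: all 8 open cells covered.

(1,3) -> (1,2) -> (1,1) -> (2,1) -> (3,1) -> (3,2) -> (3,3) -> (2,3)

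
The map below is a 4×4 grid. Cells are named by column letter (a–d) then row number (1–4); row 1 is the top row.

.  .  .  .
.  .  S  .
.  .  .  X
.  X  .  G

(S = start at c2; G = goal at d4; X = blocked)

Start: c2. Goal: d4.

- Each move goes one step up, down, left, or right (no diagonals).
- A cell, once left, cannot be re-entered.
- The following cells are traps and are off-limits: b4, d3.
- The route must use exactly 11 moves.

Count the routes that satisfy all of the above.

Need simple routes of exactly 11 moves from c2 to d4 (Manhattan distance 3, so 4 moves are spent on a detour and 4 undoing it).
Enumerating: c2 d2 d1 c1 b1 b2 a2 a3 b3 c3 c4 d4 | c2 d2 d1 c1 b1 a1 a2 a3 b3 c3 c4 d4 | c2 d2 d1 c1 b1 a1 a2 b2 b3 c3 c4 d4.
That gives 3 routes.

3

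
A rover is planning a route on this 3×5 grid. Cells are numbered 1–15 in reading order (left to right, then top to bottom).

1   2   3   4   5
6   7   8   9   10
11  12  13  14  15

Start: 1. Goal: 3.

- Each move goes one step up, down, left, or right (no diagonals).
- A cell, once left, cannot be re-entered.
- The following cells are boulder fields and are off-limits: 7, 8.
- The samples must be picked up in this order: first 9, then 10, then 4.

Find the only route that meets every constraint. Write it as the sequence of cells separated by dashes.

1 - 6 - 11 - 12 - 13 - 14 - 9 - 10 - 5 - 4 - 3

The waypoints must appear in the order 9, 10, 4, with no cell reused.
Route from 1: down 2 to 11, right 3 to 14, up 1 to 9, right 1 to 10, up 1 to 5, left 2 to 3 — 10 moves in all.
Check: order respected (9 at step 6, 10 at step 7, 4 at step 9).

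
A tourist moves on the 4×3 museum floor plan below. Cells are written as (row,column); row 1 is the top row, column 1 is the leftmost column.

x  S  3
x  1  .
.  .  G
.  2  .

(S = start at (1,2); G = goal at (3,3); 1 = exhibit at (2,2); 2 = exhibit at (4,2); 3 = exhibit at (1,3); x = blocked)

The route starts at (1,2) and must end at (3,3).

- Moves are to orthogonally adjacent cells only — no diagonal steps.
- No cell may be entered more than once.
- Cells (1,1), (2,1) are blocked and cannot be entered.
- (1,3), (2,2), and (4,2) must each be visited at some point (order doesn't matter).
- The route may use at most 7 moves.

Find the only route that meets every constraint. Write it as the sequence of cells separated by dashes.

(1,2) - (1,3) - (2,3) - (2,2) - (3,2) - (4,2) - (4,3) - (3,3)

The budget equals the shortest possible length, so every move has to be on a shortest route through the required cells.
Route from (1,2): right to (1,3), down to (2,3), left to (2,2), 2× down (reaching (4,2)), right to (4,3), up to (3,3) — 7 moves in all.
Check: all required cells visited; 7 ≤ 7 moves.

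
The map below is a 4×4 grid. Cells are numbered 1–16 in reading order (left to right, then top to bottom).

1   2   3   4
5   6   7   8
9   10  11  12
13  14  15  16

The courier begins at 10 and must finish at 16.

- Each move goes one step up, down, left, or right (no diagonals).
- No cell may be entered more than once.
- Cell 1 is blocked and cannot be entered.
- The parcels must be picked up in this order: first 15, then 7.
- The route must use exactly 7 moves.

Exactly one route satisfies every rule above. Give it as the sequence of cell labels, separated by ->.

10 -> 14 -> 15 -> 11 -> 7 -> 8 -> 12 -> 16

The waypoints must appear in the order 15, 7, with no cell reused.
Route from 10: down to 14, right to 15, 2× up (reaching 7), right to 8, 2× down (reaching 16) — 7 moves in all.
Check: order respected (15 at step 2, 7 at step 4); 7 moves as required.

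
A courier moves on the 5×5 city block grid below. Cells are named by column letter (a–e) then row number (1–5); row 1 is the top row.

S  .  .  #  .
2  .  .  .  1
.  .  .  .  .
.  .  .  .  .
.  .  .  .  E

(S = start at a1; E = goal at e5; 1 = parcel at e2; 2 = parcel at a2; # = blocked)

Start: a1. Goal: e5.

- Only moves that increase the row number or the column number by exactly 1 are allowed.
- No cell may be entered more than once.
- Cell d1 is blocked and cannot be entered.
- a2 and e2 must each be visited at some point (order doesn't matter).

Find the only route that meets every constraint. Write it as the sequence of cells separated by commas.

Moves only go right or down, so the column and row indices never decrease.
Route from a1: down to a2, 4× right (reaching e2), 3× down (reaching e5) — 8 moves in all.
Check: all required cells visited.

a1, a2, b2, c2, d2, e2, e3, e4, e5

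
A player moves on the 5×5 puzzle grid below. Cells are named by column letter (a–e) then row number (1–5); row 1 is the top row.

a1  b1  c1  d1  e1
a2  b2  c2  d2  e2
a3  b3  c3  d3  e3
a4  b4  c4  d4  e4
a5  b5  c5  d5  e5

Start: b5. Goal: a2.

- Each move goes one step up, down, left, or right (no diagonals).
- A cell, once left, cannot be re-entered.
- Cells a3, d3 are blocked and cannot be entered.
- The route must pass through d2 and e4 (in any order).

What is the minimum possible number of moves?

Any route passes through d2 and e4 in some order between b5 and a2. Summing Manhattan distances along each leg and taking the cheapest ordering (b5 → e4 → d2 → a2) gives a lower bound of 4 + 3 + 3 = 10 moves.
A route of 10 moves achieves this: b5 → b4 → c4 → d4 → e4 → e3 → e2 → d2 → c2 → b2 → a2.
Since 10 matches the lower bound, it is optimal.

10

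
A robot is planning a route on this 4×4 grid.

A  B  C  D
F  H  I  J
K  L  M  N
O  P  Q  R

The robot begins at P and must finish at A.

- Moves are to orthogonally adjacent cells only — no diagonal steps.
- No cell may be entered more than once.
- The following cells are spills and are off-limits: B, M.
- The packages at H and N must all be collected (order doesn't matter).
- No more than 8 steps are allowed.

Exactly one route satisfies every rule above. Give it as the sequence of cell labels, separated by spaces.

P Q R N J I H F A

The 8-move cap with required stops at H, N leaves no slack for detours.
Route from P: 2× right (reaching R), 2× up (reaching J), 3× left (reaching F), up to A — 8 moves in all.
Check: all required cells visited; 8 ≤ 8 moves.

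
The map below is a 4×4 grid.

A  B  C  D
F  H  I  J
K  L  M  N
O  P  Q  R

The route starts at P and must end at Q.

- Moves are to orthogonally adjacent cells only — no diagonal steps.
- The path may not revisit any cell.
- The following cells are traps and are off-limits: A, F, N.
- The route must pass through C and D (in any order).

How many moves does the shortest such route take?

9

Any route passes through C and D in some order between P and Q. Summing Manhattan distances along each leg and taking the cheapest ordering (P → D → C → Q) gives a lower bound of 5 + 1 + 3 = 9 moves.
A route of 9 moves achieves this: P → L → H → B → C → D → J → I → M → Q.
Since 9 matches the lower bound, it is optimal.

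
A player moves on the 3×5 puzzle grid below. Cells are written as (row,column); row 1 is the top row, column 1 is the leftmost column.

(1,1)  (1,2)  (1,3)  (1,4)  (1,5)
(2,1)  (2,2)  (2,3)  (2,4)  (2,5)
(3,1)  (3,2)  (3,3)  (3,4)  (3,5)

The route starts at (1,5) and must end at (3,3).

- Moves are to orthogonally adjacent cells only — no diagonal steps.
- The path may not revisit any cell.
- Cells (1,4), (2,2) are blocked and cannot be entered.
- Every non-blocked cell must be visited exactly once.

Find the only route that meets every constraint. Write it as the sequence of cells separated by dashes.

Need to visit all 13 open cells exactly once, starting at (1,5) and ending at (3,3).
Cell (2,1) has only two open neighbours ((1,1) and (3,1)), so the path must pass straight through it: one of those is the cell it's entered from and the other is where it exits.
Route from (1,5): down 2 to (3,5), left 1 to (3,4), up 1 to (2,4), left 1 to (2,3), up 1 to (1,3), left 2 to (1,1), down 2 to (3,1), right 2 to (3,3) — 12 moves in all.
Check: all 13 open cells covered.

(1,5) - (2,5) - (3,5) - (3,4) - (2,4) - (2,3) - (1,3) - (1,2) - (1,1) - (2,1) - (3,1) - (3,2) - (3,3)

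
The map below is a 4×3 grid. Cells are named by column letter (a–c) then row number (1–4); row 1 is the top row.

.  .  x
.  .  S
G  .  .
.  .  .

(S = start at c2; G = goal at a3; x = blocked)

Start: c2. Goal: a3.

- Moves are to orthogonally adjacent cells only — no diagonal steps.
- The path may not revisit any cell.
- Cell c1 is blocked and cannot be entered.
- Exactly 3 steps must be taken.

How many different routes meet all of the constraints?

Need simple routes of exactly 3 moves from c2 to a3 (Manhattan distance 3, so 0 moves are spent on a detour and 0 undoing it).
Enumerating: c2 c3 b3 a3 | c2 b2 b3 a3 | c2 b2 a2 a3.
That gives 3 routes.

3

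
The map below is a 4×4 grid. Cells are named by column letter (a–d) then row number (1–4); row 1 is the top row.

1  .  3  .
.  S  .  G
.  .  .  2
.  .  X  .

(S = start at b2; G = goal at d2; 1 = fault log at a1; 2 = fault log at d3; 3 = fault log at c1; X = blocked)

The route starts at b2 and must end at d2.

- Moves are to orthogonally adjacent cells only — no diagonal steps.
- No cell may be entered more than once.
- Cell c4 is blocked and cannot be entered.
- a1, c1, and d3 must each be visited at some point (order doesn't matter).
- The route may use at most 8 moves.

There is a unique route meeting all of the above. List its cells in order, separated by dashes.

b2 - a2 - a1 - b1 - c1 - c2 - c3 - d3 - d2

Any route must reach a1, c1, and d3 and still end at d2 within 8 moves, so the order of the required stops is forced.
Route from b2: left 1 to a2, up 1 to a1, right 2 to c1, down 2 to c3, right 1 to d3, up 1 to d2 — 8 moves in all.
Check: all required cells visited; 8 ≤ 8 moves.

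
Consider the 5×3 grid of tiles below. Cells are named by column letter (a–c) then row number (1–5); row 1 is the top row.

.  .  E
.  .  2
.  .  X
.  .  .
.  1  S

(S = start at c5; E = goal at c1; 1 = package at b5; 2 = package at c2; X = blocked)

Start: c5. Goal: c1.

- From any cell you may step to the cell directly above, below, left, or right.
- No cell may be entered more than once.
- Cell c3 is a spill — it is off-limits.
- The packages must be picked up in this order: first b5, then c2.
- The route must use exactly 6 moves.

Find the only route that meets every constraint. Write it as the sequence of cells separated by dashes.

c5 - b5 - b4 - b3 - b2 - c2 - c1

The waypoints must appear in the order b5, c2, with no cell reused.
Route from c5: left to b5, 3× up (reaching b2), right to c2, up to c1 — 6 moves in all.
Check: order respected (1 at step 1, 2 at step 5); 6 moves as required.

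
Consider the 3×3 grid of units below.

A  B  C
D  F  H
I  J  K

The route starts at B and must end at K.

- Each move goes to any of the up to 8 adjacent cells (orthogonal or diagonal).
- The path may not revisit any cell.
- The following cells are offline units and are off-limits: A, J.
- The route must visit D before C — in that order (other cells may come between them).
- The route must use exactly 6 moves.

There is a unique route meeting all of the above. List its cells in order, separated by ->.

B -> D -> I -> F -> C -> H -> K

The waypoints must appear in the order D, C, with no cell reused.
Route from B: down-left to D, down to I, 2× up-right (reaching C), 2× down (reaching K) — 6 moves in all.
Check: order respected (D at step 1, C at step 4); 6 moves as required.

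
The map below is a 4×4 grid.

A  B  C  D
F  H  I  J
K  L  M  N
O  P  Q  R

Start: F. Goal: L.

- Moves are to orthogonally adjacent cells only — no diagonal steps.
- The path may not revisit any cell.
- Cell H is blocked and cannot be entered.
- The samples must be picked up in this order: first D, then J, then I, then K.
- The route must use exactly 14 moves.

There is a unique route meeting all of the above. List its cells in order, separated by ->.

The waypoints must appear in the order D, J, I, K, with no cell reused.
Route from F: up to A, 3× right (reaching D), down to J, left to I, down to M, right to N, down to R, 3× left (reaching O), up to K, right to L — 14 moves in all.
Check: order respected (D at step 4, J at step 5, I at step 6, K at step 13); 14 moves as required.

F -> A -> B -> C -> D -> J -> I -> M -> N -> R -> Q -> P -> O -> K -> L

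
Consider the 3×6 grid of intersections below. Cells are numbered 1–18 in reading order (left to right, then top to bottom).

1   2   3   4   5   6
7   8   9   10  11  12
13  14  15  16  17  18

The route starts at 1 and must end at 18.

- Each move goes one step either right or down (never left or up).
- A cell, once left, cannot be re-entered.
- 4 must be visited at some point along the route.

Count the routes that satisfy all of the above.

6

A right/down-only route from 1 to 18 makes exactly 2 down-moves and 5 right-moves in some order.
With no other constraints that would be C(7,2) = 21 routes.
Split at 4 and multiply the segment counts: 1→4: 1; 4→18: 6; product = 6.
That gives 6 routes.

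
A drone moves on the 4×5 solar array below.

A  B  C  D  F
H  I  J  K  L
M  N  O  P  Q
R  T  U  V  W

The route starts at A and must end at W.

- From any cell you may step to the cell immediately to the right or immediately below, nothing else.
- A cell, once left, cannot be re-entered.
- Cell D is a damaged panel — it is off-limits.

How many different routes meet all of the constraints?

31

A right/down-only route from A to W makes exactly 3 down-moves and 4 right-moves in some order.
With no other constraints that would be C(7,3) = 35 routes.
Subtract routes through each blocked cell (inclusion–exclusion for overlaps): − through D: 4 → 31.
That gives 31 routes.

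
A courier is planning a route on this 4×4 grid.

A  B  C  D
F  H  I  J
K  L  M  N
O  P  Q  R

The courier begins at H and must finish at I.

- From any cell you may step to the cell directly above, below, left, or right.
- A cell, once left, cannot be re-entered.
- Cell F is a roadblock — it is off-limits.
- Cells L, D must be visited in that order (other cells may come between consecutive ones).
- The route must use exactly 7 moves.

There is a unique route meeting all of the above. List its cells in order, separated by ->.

The waypoints must appear in the order L, D, with no cell reused.
Route from H: down to L, 2× right (reaching N), 2× up (reaching D), left to C, down to I — 7 moves in all.
Check: order respected (L at step 1, D at step 5); 7 moves as required.

H -> L -> M -> N -> J -> D -> C -> I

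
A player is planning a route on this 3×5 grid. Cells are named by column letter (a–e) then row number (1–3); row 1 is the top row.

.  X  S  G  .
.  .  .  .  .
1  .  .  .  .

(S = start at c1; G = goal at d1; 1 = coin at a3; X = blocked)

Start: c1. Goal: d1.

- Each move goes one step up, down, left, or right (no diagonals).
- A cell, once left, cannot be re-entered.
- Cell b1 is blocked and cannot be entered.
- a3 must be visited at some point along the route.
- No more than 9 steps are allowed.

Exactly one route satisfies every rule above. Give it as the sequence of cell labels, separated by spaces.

The budget equals the shortest possible length, so every move has to be on a shortest route through the required cells.
Route from c1: down 1 to c2, left 2 to a2, down 1 to a3, right 3 to d3, up 2 to d1 — 9 moves in all.
Check: all required cells visited; 9 ≤ 9 moves.

c1 c2 b2 a2 a3 b3 c3 d3 d2 d1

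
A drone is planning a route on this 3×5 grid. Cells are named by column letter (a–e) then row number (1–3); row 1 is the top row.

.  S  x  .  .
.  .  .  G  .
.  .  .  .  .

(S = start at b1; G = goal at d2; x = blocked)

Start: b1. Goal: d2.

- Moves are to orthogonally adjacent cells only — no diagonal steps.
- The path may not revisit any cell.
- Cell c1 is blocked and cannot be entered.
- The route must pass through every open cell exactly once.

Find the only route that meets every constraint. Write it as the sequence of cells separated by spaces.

b1 a1 a2 a3 b3 b2 c2 c3 d3 e3 e2 e1 d1 d2

Need to visit all 14 open cells exactly once, starting at b1 and ending at d2.
Cell a1 has only two open neighbours (a2 and b1), so the path must pass straight through it: one of those is the cell it's entered from and the other is where it exits.
Route from b1: left 1 to a1, down 2 to a3, right 1 to b3, up 1 to b2, right 1 to c2, down 1 to c3, right 2 to e3, up 2 to e1, left 1 to d1, down 1 to d2 — 13 moves in all.
Check: all 14 open cells covered.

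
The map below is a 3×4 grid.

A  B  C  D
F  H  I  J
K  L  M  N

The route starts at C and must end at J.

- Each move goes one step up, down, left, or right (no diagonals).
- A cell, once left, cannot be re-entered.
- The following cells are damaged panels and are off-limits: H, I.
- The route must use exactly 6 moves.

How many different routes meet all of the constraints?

Need simple routes of exactly 6 moves from C to J (Manhattan distance 2, so 2 moves are spent on a detour and 2 undoing it).
No route satisfies every constraint, so the count is 0.

0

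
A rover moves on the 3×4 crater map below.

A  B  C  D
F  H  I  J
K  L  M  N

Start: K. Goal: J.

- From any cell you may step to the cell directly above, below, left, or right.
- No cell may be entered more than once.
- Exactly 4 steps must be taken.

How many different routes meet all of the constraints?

4

Need simple routes of exactly 4 moves from K to J (Manhattan distance 4, so 0 moves are spent on a detour and 0 undoing it).
Enumerating: K F H I J | K L H I J | K L M I J | K L M N J.
That gives 4 routes.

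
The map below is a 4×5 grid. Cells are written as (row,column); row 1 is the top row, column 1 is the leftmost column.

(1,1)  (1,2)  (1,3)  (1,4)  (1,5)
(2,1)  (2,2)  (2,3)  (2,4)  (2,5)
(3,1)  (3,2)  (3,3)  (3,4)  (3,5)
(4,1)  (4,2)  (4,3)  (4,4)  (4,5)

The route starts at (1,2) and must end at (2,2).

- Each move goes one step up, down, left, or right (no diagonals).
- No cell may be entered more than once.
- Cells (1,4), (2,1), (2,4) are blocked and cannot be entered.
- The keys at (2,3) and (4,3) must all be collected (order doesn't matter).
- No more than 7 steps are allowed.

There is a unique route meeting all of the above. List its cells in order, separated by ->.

The budget equals the shortest possible length, so every move has to be on a shortest route through the required cells.
Route from (1,2): right to (1,3), 3× down (reaching (4,3)), left to (4,2), 2× up (reaching (2,2)) — 7 moves in all.
Check: all required cells visited; 7 ≤ 7 moves.

(1,2) -> (1,3) -> (2,3) -> (3,3) -> (4,3) -> (4,2) -> (3,2) -> (2,2)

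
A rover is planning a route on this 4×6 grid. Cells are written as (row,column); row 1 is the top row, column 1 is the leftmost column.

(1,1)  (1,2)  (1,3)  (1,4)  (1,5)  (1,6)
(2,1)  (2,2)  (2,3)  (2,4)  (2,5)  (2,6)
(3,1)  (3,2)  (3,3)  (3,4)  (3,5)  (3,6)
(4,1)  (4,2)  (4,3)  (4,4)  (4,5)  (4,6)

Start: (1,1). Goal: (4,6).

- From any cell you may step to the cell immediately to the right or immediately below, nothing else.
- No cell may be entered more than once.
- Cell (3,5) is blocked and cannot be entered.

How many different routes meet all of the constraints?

A right/down-only route from (1,1) to (4,6) makes exactly 3 down-moves and 5 right-moves in some order.
With no other constraints that would be C(8,3) = 56 routes.
Subtract routes through each blocked cell (inclusion–exclusion for overlaps): − through (3,5): 30 → 26.
That gives 26 routes.

26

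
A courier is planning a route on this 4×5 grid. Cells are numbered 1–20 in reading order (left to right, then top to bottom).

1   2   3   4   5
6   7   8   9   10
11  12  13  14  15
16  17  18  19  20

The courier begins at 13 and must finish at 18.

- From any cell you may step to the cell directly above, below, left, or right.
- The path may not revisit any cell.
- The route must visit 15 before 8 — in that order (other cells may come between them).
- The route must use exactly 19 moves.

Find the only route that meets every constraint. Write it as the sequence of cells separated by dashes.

The waypoints must appear in the order 15, 8, with no cell reused.
Route from 13: right to 14, down to 19, right to 20, 3× up (reaching 5), left to 4, down to 9, left to 8, up to 3, 2× left (reaching 1), down to 6, right to 7, down to 12, left to 11, down to 16, 2× right (reaching 18) — 19 moves in all.
Check: order respected (15 at step 4, 8 at step 9); 19 moves as required.

13 - 14 - 19 - 20 - 15 - 10 - 5 - 4 - 9 - 8 - 3 - 2 - 1 - 6 - 7 - 12 - 11 - 16 - 17 - 18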